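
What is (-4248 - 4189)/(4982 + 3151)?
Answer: -8437/8133 ≈ -1.0374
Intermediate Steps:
(-4248 - 4189)/(4982 + 3151) = -8437/8133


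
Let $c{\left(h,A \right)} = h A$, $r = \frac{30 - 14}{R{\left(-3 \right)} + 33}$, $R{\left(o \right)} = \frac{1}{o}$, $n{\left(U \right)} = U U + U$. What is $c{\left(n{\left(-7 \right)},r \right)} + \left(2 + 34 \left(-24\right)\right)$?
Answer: $- \frac{5554}{7} \approx -793.43$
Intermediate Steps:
$n{\left(U \right)} = U + U^{2}$ ($n{\left(U \right)} = U^{2} + U = U + U^{2}$)
$r = \frac{24}{49}$ ($r = \frac{30 - 14}{\frac{1}{-3} + 33} = \frac{16}{- \frac{1}{3} + 33} = \frac{16}{\frac{98}{3}} = 16 \cdot \frac{3}{98} = \frac{24}{49} \approx 0.4898$)
$c{\left(h,A \right)} = A h$
$c{\left(n{\left(-7 \right)},r \right)} + \left(2 + 34 \left(-24\right)\right) = \frac{24 \left(- 7 \left(1 - 7\right)\right)}{49} + \left(2 + 34 \left(-24\right)\right) = \frac{24 \left(\left(-7\right) \left(-6\right)\right)}{49} + \left(2 - 816\right) = \frac{24}{49} \cdot 42 - 814 = \frac{144}{7} - 814 = - \frac{5554}{7}$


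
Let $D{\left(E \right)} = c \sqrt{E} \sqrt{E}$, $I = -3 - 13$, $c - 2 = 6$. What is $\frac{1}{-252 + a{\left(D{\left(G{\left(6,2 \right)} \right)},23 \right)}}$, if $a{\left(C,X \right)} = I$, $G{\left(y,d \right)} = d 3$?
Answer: $- \frac{1}{268} \approx -0.0037313$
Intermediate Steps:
$G{\left(y,d \right)} = 3 d$
$c = 8$ ($c = 2 + 6 = 8$)
$I = -16$
$D{\left(E \right)} = 8 E$ ($D{\left(E \right)} = 8 \sqrt{E} \sqrt{E} = 8 E$)
$a{\left(C,X \right)} = -16$
$\frac{1}{-252 + a{\left(D{\left(G{\left(6,2 \right)} \right)},23 \right)}} = \frac{1}{-252 - 16} = \frac{1}{-268} = - \frac{1}{268}$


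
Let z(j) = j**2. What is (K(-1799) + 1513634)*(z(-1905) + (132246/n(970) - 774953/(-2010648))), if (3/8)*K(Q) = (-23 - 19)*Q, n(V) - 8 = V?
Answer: 1019987526349424439427/163867812 ≈ 6.2245e+12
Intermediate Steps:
n(V) = 8 + V
K(Q) = -112*Q (K(Q) = 8*((-23 - 19)*Q)/3 = 8*(-42*Q)/3 = -112*Q)
(K(-1799) + 1513634)*(z(-1905) + (132246/n(970) - 774953/(-2010648))) = (-112*(-1799) + 1513634)*((-1905)**2 + (132246/(8 + 970) - 774953/(-2010648))) = (201488 + 1513634)*(3629025 + (132246/978 - 774953*(-1/2010648))) = 1715122*(3629025 + (132246*(1/978) + 774953/2010648)) = 1715122*(3629025 + (22041/163 + 774953/2010648)) = 1715122*(3629025 + 44443009907/327735624) = 1715122*(1189405215896507/327735624) = 1019987526349424439427/163867812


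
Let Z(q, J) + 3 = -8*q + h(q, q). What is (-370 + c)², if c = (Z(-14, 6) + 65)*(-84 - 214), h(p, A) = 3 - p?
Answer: 3281914944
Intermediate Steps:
Z(q, J) = -9*q (Z(q, J) = -3 + (-8*q + (3 - q)) = -3 + (3 - 9*q) = -9*q)
c = -56918 (c = (-9*(-14) + 65)*(-84 - 214) = (126 + 65)*(-298) = 191*(-298) = -56918)
(-370 + c)² = (-370 - 56918)² = (-57288)² = 3281914944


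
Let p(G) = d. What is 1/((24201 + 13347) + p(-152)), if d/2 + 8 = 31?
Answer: 1/37594 ≈ 2.6600e-5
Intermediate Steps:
d = 46 (d = -16 + 2*31 = -16 + 62 = 46)
p(G) = 46
1/((24201 + 13347) + p(-152)) = 1/((24201 + 13347) + 46) = 1/(37548 + 46) = 1/37594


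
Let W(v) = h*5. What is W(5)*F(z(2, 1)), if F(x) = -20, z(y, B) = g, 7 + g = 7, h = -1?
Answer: 100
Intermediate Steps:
W(v) = -5 (W(v) = -1*5 = -5)
g = 0 (g = -7 + 7 = 0)
z(y, B) = 0
W(5)*F(z(2, 1)) = -5*(-20) = 100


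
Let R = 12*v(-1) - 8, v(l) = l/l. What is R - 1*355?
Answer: -351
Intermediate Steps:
v(l) = 1
R = 4 (R = 12*1 - 8 = 12 - 8 = 4)
R - 1*355 = 4 - 1*355 = 4 - 355 = -351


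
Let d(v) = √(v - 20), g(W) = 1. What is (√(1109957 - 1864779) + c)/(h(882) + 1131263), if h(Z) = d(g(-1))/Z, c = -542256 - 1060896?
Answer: -1410832496302213824/995552887227369175 + 882*√14341618/995552887227369175 + 1413980064*I*√19/995552887227369175 + 880036638012*I*√754822/995552887227369175 ≈ -1.4171 + 0.000768*I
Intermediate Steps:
c = -1603152
d(v) = √(-20 + v)
h(Z) = I*√19/Z (h(Z) = √(-20 + 1)/Z = √(-19)/Z = (I*√19)/Z = I*√19/Z)
(√(1109957 - 1864779) + c)/(h(882) + 1131263) = (√(1109957 - 1864779) - 1603152)/(I*√19/882 + 1131263) = (√(-754822) - 1603152)/(I*√19*(1/882) + 1131263) = (I*√754822 - 1603152)/(I*√19/882 + 1131263) = (-1603152 + I*√754822)/(1131263 + I*√19/882)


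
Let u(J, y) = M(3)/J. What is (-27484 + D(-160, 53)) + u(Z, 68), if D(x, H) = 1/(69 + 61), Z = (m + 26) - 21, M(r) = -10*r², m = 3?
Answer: -7148763/260 ≈ -27495.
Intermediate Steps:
Z = 8 (Z = (3 + 26) - 21 = 29 - 21 = 8)
u(J, y) = -90/J (u(J, y) = (-10*3²)/J = (-10*9)/J = -90/J)
D(x, H) = 1/130
(-27484 + D(-160, 53)) + u(Z, 68) = (-27484 + 1/130) - 90/8 = -3572919/130 - 90*⅛ = -3572919/130 - 45/4 = -7148763/260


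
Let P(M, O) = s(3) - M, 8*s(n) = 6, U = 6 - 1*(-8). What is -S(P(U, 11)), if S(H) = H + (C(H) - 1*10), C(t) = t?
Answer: 73/2 ≈ 36.500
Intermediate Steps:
U = 14 (U = 6 + 8 = 14)
s(n) = ¾ (s(n) = (⅛)*6 = ¾)
P(M, O) = ¾ - M
S(H) = -10 + 2*H (S(H) = H + (H - 1*10) = H + (H - 10) = H + (-10 + H) = -10 + 2*H)
-S(P(U, 11)) = -(-10 + 2*(¾ - 1*14)) = -(-10 + 2*(¾ - 14)) = -(-10 + 2*(-53/4)) = -(-10 - 53/2) = -1*(-73/2) = 73/2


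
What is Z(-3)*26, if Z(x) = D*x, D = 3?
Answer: -234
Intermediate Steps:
Z(x) = 3*x
Z(-3)*26 = (3*(-3))*26 = -9*26 = -234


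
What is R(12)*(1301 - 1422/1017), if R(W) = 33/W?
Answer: 1615405/452 ≈ 3573.9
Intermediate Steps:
R(12)*(1301 - 1422/1017) = (33/12)*(1301 - 1422/1017) = (33*(1/12))*(1301 - 1422*1/1017) = 11*(1301 - 158/113)/4 = (11/4)*(146855/113) = 1615405/452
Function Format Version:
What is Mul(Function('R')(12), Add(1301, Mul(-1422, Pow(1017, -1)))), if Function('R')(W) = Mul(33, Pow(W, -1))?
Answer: Rational(1615405, 452) ≈ 3573.9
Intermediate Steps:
Mul(Function('R')(12), Add(1301, Mul(-1422, Pow(1017, -1)))) = Mul(Mul(33, Pow(12, -1)), Add(1301, Mul(-1422, Pow(1017, -1)))) = Mul(Mul(33, Rational(1, 12)), Add(1301, Mul(-1422, Rational(1, 1017)))) = Mul(Rational(11, 4), Add(1301, Rational(-158, 113))) = Mul(Rational(11, 4), Rational(146855, 113)) = Rational(1615405, 452)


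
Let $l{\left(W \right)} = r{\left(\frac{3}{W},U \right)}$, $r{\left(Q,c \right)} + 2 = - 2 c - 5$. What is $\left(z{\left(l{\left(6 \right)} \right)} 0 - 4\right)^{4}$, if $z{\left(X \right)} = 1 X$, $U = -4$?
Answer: $256$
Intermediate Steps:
$r{\left(Q,c \right)} = -7 - 2 c$ ($r{\left(Q,c \right)} = -2 - \left(5 + 2 c\right) = -7 - 2 c$)
$l{\left(W \right)} = 1$ ($l{\left(W \right)} = -7 - -8 = -7 + 8 = 1$)
$z{\left(X \right)} = X$
$\left(z{\left(l{\left(6 \right)} \right)} 0 - 4\right)^{4} = \left(1 \cdot 0 - 4\right)^{4} = \left(0 - 4\right)^{4} = \left(-4\right)^{4} = 256$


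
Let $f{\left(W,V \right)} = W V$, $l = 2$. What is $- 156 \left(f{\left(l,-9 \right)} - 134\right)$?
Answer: $23712$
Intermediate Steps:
$f{\left(W,V \right)} = V W$
$- 156 \left(f{\left(l,-9 \right)} - 134\right) = - 156 \left(\left(-9\right) 2 - 134\right) = - 156 \left(-18 - 134\right) = \left(-156\right) \left(-152\right) = 23712$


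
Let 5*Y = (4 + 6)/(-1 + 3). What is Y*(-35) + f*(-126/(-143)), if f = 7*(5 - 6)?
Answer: -5887/143 ≈ -41.168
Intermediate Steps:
Y = 1 (Y = ((4 + 6)/(-1 + 3))/5 = (10/2)/5 = (10*(½))/5 = (⅕)*5 = 1)
f = -7 (f = 7*(-1) = -7)
Y*(-35) + f*(-126/(-143)) = 1*(-35) - (-882)/(-143) = -35 - (-882)*(-1)/143 = -35 - 7*126/143 = -35 - 882/143 = -5887/143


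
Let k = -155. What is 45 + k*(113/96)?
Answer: -13195/96 ≈ -137.45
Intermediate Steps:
45 + k*(113/96) = 45 - 17515/96 = -13195/96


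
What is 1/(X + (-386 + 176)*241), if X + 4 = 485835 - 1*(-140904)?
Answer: 1/576125 ≈ 1.7357e-6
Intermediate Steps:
X = 626735 (X = -4 + (485835 - 1*(-140904)) = -4 + (485835 + 140904) = -4 + 626739 = 626735)
1/(X + (-386 + 176)*241) = 1/(626735 + (-386 + 176)*241) = 1/(626735 - 210*241) = 1/(626735 - 50610) = 1/576125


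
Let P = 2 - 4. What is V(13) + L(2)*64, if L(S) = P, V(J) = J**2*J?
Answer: 2069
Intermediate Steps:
V(J) = J**3
P = -2
L(S) = -2
V(13) + L(2)*64 = 13**3 - 2*64 = 2197 - 128 = 2069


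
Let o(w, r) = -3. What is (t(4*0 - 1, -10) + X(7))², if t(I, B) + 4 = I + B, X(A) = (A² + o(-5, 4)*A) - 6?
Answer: 49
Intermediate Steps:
X(A) = -6 + A² - 3*A (X(A) = (A² - 3*A) - 6 = -6 + A² - 3*A)
t(I, B) = -4 + B + I (t(I, B) = -4 + (I + B) = -4 + (B + I) = -4 + B + I)
(t(4*0 - 1, -10) + X(7))² = ((-4 - 10 + (4*0 - 1)) + (-6 + 7² - 3*7))² = ((-4 - 10 + (0 - 1)) + (-6 + 49 - 21))² = ((-4 - 10 - 1) + 22)² = (-15 + 22)² = 7² = 49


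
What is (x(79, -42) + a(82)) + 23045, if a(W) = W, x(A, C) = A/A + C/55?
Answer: 1271998/55 ≈ 23127.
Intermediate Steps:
x(A, C) = 1 + C/55 (x(A, C) = 1 + C*(1/55) = 1 + C/55)
(x(79, -42) + a(82)) + 23045 = ((1 + (1/55)*(-42)) + 82) + 23045 = ((1 - 42/55) + 82) + 23045 = (13/55 + 82) + 23045 = 4523/55 + 23045 = 1271998/55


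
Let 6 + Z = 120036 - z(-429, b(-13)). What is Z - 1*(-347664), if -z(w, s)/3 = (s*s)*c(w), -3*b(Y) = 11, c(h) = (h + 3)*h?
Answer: 7838772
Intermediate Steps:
c(h) = h*(3 + h) (c(h) = (3 + h)*h = h*(3 + h))
b(Y) = -11/3 (b(Y) = -⅓*11 = -11/3)
z(w, s) = -3*w*s²*(3 + w) (z(w, s) = -3*s*s*w*(3 + w) = -3*s²*w*(3 + w) = -3*w*s²*(3 + w))
Z = 7491108 (Z = -6 + (120036 - (-3)*(-429)*(-11/3)²*(3 - 429)) = -6 + (120036 - (-3)*(-429)*121*(-426)/9) = -6 + (120036 - 1*(-7371078)) = -6 + (120036 + 7371078) = -6 + 7491114 = 7491108)
Z - 1*(-347664) = 7491108 - 1*(-347664) = 7491108 + 347664 = 7838772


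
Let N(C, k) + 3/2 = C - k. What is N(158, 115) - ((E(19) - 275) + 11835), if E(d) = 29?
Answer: -23095/2 ≈ -11548.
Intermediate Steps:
N(C, k) = -3/2 + C - k (N(C, k) = -3/2 + (C - k) = -3/2 + C - k)
N(158, 115) - ((E(19) - 275) + 11835) = (-3/2 + 158 - 1*115) - ((29 - 275) + 11835) = (-3/2 + 158 - 115) - (-246 + 11835) = 83/2 - 1*11589 = 83/2 - 11589 = -23095/2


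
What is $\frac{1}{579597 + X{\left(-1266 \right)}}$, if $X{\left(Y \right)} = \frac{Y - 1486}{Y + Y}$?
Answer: $\frac{633}{366885589} \approx 1.7253 \cdot 10^{-6}$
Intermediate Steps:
$X{\left(Y \right)} = \frac{-1486 + Y}{2 Y}$
$\frac{1}{579597 + X{\left(-1266 \right)}} = \frac{1}{579597 + \frac{-1486 - 1266}{2 \left(-1266\right)}} = \frac{1}{579597 + \frac{1}{2} \left(- \frac{1}{1266}\right) \left(-2752\right)} = \frac{1}{579597 + \frac{688}{633}} = \frac{1}{\frac{366885589}{633}} = \frac{633}{366885589}$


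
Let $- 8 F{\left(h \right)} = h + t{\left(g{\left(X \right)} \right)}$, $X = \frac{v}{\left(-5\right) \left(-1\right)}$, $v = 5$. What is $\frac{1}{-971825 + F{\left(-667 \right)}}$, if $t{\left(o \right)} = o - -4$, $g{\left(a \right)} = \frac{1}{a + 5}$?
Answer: $- \frac{48}{46643623} \approx -1.0291 \cdot 10^{-6}$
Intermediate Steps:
$X = 1$ ($X = \frac{5}{\left(-5\right) \left(-1\right)} = \frac{5}{5} = 5 \cdot \frac{1}{5} = 1$)
$g{\left(a \right)} = \frac{1}{5 + a}$
$t{\left(o \right)} = 4 + o$ ($t{\left(o \right)} = o + 4 = 4 + o$)
$F{\left(h \right)} = - \frac{25}{48} - \frac{h}{8}$ ($F{\left(h \right)} = - \frac{h + \left(4 + \frac{1}{5 + 1}\right)}{8} = - \frac{h + \left(4 + \frac{1}{6}\right)}{8} = - \frac{h + \frac{25}{6}}{8} = - \frac{\frac{25}{6} + h}{8} = - \frac{25}{48} - \frac{h}{8}$)
$\frac{1}{-971825 + F{\left(-667 \right)}} = \frac{1}{-971825 - - \frac{3977}{48}} = \frac{1}{-971825 + \left(- \frac{25}{48} + \frac{667}{8}\right)} = \frac{1}{-971825 + \frac{3977}{48}} = \frac{1}{- \frac{46643623}{48}} = - \frac{48}{46643623}$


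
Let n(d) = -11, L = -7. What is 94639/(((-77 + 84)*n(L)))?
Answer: -94639/77 ≈ -1229.1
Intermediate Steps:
94639/(((-77 + 84)*n(L))) = 94639/(((-77 + 84)*(-11))) = 94639/((7*(-11))) = 94639/(-77) = 94639*(-1/77) = -94639/77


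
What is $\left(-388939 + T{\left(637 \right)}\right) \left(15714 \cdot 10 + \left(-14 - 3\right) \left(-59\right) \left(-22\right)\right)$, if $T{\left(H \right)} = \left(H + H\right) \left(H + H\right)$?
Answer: $166699821138$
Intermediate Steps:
$T{\left(H \right)} = 4 H^{2}$ ($T{\left(H \right)} = 2 H 2 H = 4 H^{2}$)
$\left(-388939 + T{\left(637 \right)}\right) \left(15714 \cdot 10 + \left(-14 - 3\right) \left(-59\right) \left(-22\right)\right) = \left(-388939 + 4 \cdot 637^{2}\right) \left(15714 \cdot 10 + \left(-14 - 3\right) \left(-59\right) \left(-22\right)\right) = \left(-388939 + 4 \cdot 405769\right) \left(157140 + \left(-14 - 3\right) \left(-59\right) \left(-22\right)\right) = \left(-388939 + 1623076\right) \left(157140 + \left(-17\right) \left(-59\right) \left(-22\right)\right) = 1234137 \left(157140 + 1003 \left(-22\right)\right) = 1234137 \left(157140 - 22066\right) = 1234137 \cdot 135074 = 166699821138$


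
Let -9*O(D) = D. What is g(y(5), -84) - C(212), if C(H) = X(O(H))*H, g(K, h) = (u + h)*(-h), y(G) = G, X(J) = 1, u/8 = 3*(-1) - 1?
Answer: -9956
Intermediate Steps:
O(D) = -D/9
u = -32 (u = 8*(3*(-1) - 1) = 8*(-3 - 1) = 8*(-4) = -32)
g(K, h) = -h*(-32 + h) (g(K, h) = (-32 + h)*(-h) = -h*(-32 + h))
C(H) = H (C(H) = 1*H = H)
g(y(5), -84) - C(212) = -84*(32 - 1*(-84)) - 1*212 = -84*(32 + 84) - 212 = -84*116 - 212 = -9744 - 212 = -9956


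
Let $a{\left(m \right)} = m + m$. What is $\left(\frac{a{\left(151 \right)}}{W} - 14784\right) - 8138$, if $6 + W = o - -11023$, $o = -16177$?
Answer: $- \frac{59138911}{2580} \approx -22922.0$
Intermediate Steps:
$a{\left(m \right)} = 2 m$
$W = -5160$ ($W = -6 - 5154 = -5160$)
$\left(\frac{a{\left(151 \right)}}{W} - 14784\right) - 8138 = \left(\frac{2 \cdot 151}{-5160} - 14784\right) - 8138 = \left(302 \left(- \frac{1}{5160}\right) - 14784\right) - 8138 = \left(- \frac{151}{2580} - 14784\right) - 8138 = - \frac{38142871}{2580} - 8138 = - \frac{59138911}{2580}$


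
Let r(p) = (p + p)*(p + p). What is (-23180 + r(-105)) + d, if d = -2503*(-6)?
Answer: 35938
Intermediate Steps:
r(p) = 4*p² (r(p) = (2*p)*(2*p) = 4*p²)
d = 15018
(-23180 + r(-105)) + d = (-23180 + 4*(-105)²) + 15018 = (-23180 + 4*11025) + 15018 = (-23180 + 44100) + 15018 = 20920 + 15018 = 35938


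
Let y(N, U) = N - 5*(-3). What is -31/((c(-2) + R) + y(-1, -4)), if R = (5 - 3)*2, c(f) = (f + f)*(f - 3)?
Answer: -31/38 ≈ -0.81579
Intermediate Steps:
c(f) = 2*f*(-3 + f) (c(f) = (2*f)*(-3 + f) = 2*f*(-3 + f))
R = 4 (R = 2*2 = 4)
y(N, U) = 15 + N (y(N, U) = N + 15 = 15 + N)
-31/((c(-2) + R) + y(-1, -4)) = -31/((2*(-2)*(-3 - 2) + 4) + (15 - 1)) = -31/((2*(-2)*(-5) + 4) + 14) = -31/((20 + 4) + 14) = -31/(24 + 14) = -31/38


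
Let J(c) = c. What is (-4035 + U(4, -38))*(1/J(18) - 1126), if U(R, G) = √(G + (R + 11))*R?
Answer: 27259115/6 - 40534*I*√23/9 ≈ 4.5432e+6 - 21599.0*I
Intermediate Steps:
U(R, G) = R*√(11 + G + R) (U(R, G) = √(G + (11 + R))*R = √(11 + G + R)*R = R*√(11 + G + R))
(-4035 + U(4, -38))*(1/J(18) - 1126) = (-4035 + 4*√(11 - 38 + 4))*(1/18 - 1126) = (-4035 + 4*√(-23))*(1/18 - 1126) = (-4035 + 4*(I*√23))*(-20267/18) = (-4035 + 4*I*√23)*(-20267/18) = 27259115/6 - 40534*I*√23/9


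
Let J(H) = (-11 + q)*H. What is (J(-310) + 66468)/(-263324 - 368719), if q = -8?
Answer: -72358/632043 ≈ -0.11448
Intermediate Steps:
J(H) = -19*H (J(H) = (-11 - 8)*H = -19*H)
(J(-310) + 66468)/(-263324 - 368719) = (-19*(-310) + 66468)/(-263324 - 368719) = (5890 + 66468)/(-632043) = 72358*(-1/632043) = -72358/632043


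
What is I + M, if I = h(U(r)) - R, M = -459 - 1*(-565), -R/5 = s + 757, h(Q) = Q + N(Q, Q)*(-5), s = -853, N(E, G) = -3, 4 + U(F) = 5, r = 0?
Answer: -358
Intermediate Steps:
U(F) = 1 (U(F) = -4 + 5 = 1)
h(Q) = 15 + Q (h(Q) = Q - 3*(-5) = Q + 15 = 15 + Q)
R = 480 (R = -5*(-853 + 757) = -5*(-96) = 480)
M = 106 (M = -459 + 565 = 106)
I = -464 (I = (15 + 1) - 1*480 = 16 - 480 = -464)
I + M = -464 + 106 = -358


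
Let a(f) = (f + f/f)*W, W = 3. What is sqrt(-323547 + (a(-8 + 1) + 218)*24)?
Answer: I*sqrt(318747) ≈ 564.58*I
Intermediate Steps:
a(f) = 3 + 3*f (a(f) = (f + f/f)*3 = (f + 1)*3 = (1 + f)*3 = 3 + 3*f)
sqrt(-323547 + (a(-8 + 1) + 218)*24) = sqrt(-323547 + ((3 + 3*(-8 + 1)) + 218)*24) = sqrt(-323547 + ((3 + 3*(-7)) + 218)*24) = sqrt(-323547 + ((3 - 21) + 218)*24) = sqrt(-323547 + (-18 + 218)*24) = sqrt(-323547 + 200*24) = sqrt(-323547 + 4800) = sqrt(-318747) = I*sqrt(318747)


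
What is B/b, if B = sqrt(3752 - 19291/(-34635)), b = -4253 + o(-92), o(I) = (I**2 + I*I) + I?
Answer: sqrt(4501504403985)/435812205 ≈ 0.0048683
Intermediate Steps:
o(I) = I + 2*I**2 (o(I) = (I**2 + I**2) + I = 2*I**2 + I = I + 2*I**2)
b = 12583 (b = -4253 - 92*(1 + 2*(-92)) = -4253 - 92*(1 - 184) = -4253 - 92*(-183) = -4253 + 16836 = 12583)
B = sqrt(4501504403985)/34635 (B = sqrt(3752 - 19291*(-1/34635)) = sqrt(3752 + 19291/34635) = sqrt(129969811/34635) = sqrt(4501504403985)/34635 ≈ 61.258)
B/b = (sqrt(4501504403985)/34635)/12583 = (sqrt(4501504403985)/34635)*(1/12583) = sqrt(4501504403985)/435812205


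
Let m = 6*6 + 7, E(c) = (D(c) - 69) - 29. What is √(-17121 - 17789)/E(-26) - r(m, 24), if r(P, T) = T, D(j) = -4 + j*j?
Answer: -24 + I*√34910/574 ≈ -24.0 + 0.32551*I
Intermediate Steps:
D(j) = -4 + j²
E(c) = -102 + c² (E(c) = ((-4 + c²) - 69) - 29 = (-73 + c²) - 29 = -102 + c²)
m = 43 (m = 36 + 7 = 43)
√(-17121 - 17789)/E(-26) - r(m, 24) = √(-17121 - 17789)/(-102 + (-26)²) - 1*24 = √(-34910)/(-102 + 676) - 24 = (I*√34910)/574 - 24 = (I*√34910)*(1/574) - 24 = I*√34910/574 - 24 = -24 + I*√34910/574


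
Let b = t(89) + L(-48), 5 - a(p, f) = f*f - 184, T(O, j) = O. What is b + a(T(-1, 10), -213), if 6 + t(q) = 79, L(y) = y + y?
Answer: -45203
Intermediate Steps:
a(p, f) = 189 - f² (a(p, f) = 5 - (f*f - 184) = 5 - (f² - 184) = 5 - (-184 + f²) = 5 + (184 - f²) = 189 - f²)
L(y) = 2*y
t(q) = 73 (t(q) = -6 + 79 = 73)
b = -23 (b = 73 + 2*(-48) = 73 - 96 = -23)
b + a(T(-1, 10), -213) = -23 + (189 - 1*(-213)²) = -23 + (189 - 1*45369) = -23 + (189 - 45369) = -23 - 45180 = -45203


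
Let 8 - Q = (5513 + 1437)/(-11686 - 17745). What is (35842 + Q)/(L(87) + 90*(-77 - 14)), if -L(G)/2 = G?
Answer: -263777075/61540221 ≈ -4.2863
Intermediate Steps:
L(G) = -2*G
Q = 242398/29431 (Q = 8 - (5513 + 1437)/(-11686 - 17745) = 8 - 6950/(-29431) = 8 - 6950*(-1)/29431 = 8 - 1*(-6950/29431) = 8 + 6950/29431 = 242398/29431 ≈ 8.2361)
(35842 + Q)/(L(87) + 90*(-77 - 14)) = (35842 + 242398/29431)/(-2*87 + 90*(-77 - 14)) = 1055108300/(29431*(-174 + 90*(-91))) = 1055108300/(29431*(-174 - 8190)) = (1055108300/29431)/(-8364) = (1055108300/29431)*(-1/8364) = -263777075/61540221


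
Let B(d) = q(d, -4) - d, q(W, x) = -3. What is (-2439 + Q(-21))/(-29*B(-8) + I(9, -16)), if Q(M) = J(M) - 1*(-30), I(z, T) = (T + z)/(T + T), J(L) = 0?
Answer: 77088/4633 ≈ 16.639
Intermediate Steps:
I(z, T) = (T + z)/(2*T) (I(z, T) = (T + z)/((2*T)) = (T + z)*(1/(2*T)) = (T + z)/(2*T))
Q(M) = 30 (Q(M) = 0 - 1*(-30) = 0 + 30 = 30)
B(d) = -3 - d
(-2439 + Q(-21))/(-29*B(-8) + I(9, -16)) = (-2439 + 30)/(-29*(-3 - 1*(-8)) + (½)*(-16 + 9)/(-16)) = -2409/(-29*(-3 + 8) + (½)*(-1/16)*(-7)) = -2409/(-29*5 + 7/32) = -2409/(-145 + 7/32) = -2409/(-4633/32) = -2409*(-32/4633) = 77088/4633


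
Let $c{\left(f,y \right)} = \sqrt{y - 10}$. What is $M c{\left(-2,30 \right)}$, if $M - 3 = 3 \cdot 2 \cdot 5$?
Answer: $66 \sqrt{5} \approx 147.58$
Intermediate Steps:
$c{\left(f,y \right)} = \sqrt{-10 + y}$
$M = 33$ ($M = 3 + 3 \cdot 2 \cdot 5 = 3 + 6 \cdot 5 = 3 + 30 = 33$)
$M c{\left(-2,30 \right)} = 33 \sqrt{-10 + 30} = 33 \sqrt{20} = 33 \cdot 2 \sqrt{5} = 66 \sqrt{5}$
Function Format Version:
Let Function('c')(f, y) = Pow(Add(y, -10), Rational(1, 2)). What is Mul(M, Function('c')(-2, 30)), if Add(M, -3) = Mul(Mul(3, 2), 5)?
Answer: Mul(66, Pow(5, Rational(1, 2))) ≈ 147.58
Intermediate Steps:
Function('c')(f, y) = Pow(Add(-10, y), Rational(1, 2))
M = 33 (M = Add(3, Mul(Mul(3, 2), 5)) = Add(3, Mul(6, 5)) = Add(3, 30) = 33)
Mul(M, Function('c')(-2, 30)) = Mul(33, Pow(Add(-10, 30), Rational(1, 2))) = Mul(33, Pow(20, Rational(1, 2))) = Mul(33, Mul(2, Pow(5, Rational(1, 2)))) = Mul(66, Pow(5, Rational(1, 2)))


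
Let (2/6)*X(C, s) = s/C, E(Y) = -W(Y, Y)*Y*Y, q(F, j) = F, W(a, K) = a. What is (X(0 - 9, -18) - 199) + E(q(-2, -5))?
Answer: -185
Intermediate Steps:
E(Y) = -Y**3 (E(Y) = -Y*Y*Y = -Y**2*Y = -Y**3)
X(C, s) = 3*s/C (X(C, s) = 3*(s/C) = 3*s/C)
(X(0 - 9, -18) - 199) + E(q(-2, -5)) = (3*(-18)/(0 - 9) - 199) - 1*(-2)**3 = (3*(-18)/(-9) - 199) - 1*(-8) = (3*(-18)*(-1/9) - 199) + 8 = (6 - 199) + 8 = -193 + 8 = -185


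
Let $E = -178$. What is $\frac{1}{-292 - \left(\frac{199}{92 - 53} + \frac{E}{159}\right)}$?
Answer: $- \frac{2067}{611797} \approx -0.0033786$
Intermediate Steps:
$\frac{1}{-292 - \left(\frac{199}{92 - 53} + \frac{E}{159}\right)} = \frac{1}{-292 - \left(\frac{199}{92 - 53} - \frac{178}{159}\right)} = \frac{1}{-292 - \left(\frac{199}{39} - \frac{178}{159}\right)} = \frac{1}{-292 - \frac{8233}{2067}} = \frac{1}{- \frac{611797}{2067}} = - \frac{2067}{611797}$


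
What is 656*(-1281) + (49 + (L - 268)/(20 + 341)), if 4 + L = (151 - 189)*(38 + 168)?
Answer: -303351707/361 ≈ -8.4031e+5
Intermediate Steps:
L = -7832 (L = -4 + (151 - 189)*(38 + 168) = -4 - 38*206 = -4 - 7828 = -7832)
656*(-1281) + (49 + (L - 268)/(20 + 341)) = 656*(-1281) + (49 + (-7832 - 268)/(20 + 341)) = -840336 + (49 - 8100/361) = -840336 + 9589/361 = -303351707/361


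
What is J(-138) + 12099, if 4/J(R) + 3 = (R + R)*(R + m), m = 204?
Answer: 220431677/18219 ≈ 12099.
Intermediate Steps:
J(R) = 4/(-3 + 2*R*(204 + R)) (J(R) = 4/(-3 + (R + R)*(R + 204)) = 4/(-3 + (2*R)*(204 + R)) = 4/(-3 + 2*R*(204 + R)))
J(-138) + 12099 = 4/(-3 + 2*(-138)**2 + 408*(-138)) + 12099 = 4/(-3 + 2*19044 - 56304) + 12099 = 4/(-3 + 38088 - 56304) + 12099 = 4/(-18219) + 12099 = 4*(-1/18219) + 12099 = -4/18219 + 12099 = 220431677/18219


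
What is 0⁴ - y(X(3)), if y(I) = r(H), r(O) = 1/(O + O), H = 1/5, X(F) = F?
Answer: -5/2 ≈ -2.5000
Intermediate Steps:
H = ⅕ ≈ 0.20000
r(O) = 1/(2*O)
y(I) = 5/2 (y(I) = 1/(2*(⅕)) = (½)*5 = 5/2)
0⁴ - y(X(3)) = 0⁴ - 1*5/2 = 0 - 5/2 = -5/2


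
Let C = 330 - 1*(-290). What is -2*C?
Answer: -1240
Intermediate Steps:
C = 620 (C = 330 + 290 = 620)
-2*C = -2*620 = -1240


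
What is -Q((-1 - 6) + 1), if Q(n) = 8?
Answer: -8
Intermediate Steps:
-Q((-1 - 6) + 1) = -1*8 = -8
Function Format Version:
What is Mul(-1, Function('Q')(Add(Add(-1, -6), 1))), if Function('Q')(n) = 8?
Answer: -8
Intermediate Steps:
Mul(-1, Function('Q')(Add(Add(-1, -6), 1))) = Mul(-1, 8) = -8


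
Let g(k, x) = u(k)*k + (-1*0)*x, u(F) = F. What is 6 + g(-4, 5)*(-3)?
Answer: -42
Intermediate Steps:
g(k, x) = k**2 (g(k, x) = k*k + (-1*0)*x = k**2 + 0*x = k**2 + 0 = k**2)
6 + g(-4, 5)*(-3) = 6 + (-4)**2*(-3) = 6 + 16*(-3) = 6 - 48 = -42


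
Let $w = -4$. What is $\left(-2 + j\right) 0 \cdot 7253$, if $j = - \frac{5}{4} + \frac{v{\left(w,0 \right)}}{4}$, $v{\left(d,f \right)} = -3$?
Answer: $0$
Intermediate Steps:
$j = -2$ ($j = - \frac{5}{4} - \frac{3}{4} = -2$)
$\left(-2 + j\right) 0 \cdot 7253 = \left(-2 - 2\right) 0 \cdot 7253 = \left(-4\right) 0 \cdot 7253 = 0 \cdot 7253 = 0$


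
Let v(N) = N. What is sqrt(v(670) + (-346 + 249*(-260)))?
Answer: 4*I*sqrt(4026) ≈ 253.8*I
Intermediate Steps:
sqrt(v(670) + (-346 + 249*(-260))) = sqrt(670 + (-346 + 249*(-260))) = sqrt(670 + (-346 - 64740)) = sqrt(670 - 65086) = sqrt(-64416) = 4*I*sqrt(4026)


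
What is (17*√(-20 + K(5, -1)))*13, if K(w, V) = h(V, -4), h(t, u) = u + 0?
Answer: 442*I*√6 ≈ 1082.7*I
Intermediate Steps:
h(t, u) = u
K(w, V) = -4
(17*√(-20 + K(5, -1)))*13 = (17*√(-20 - 4))*13 = (17*√(-24))*13 = (17*(2*I*√6))*13 = (34*I*√6)*13 = 442*I*√6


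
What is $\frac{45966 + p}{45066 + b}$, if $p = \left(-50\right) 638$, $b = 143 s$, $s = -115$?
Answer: $\frac{14066}{28621} \approx 0.49146$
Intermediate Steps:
$b = -16445$ ($b = 143 \left(-115\right) = -16445$)
$p = -31900$
$\frac{45966 + p}{45066 + b} = \frac{45966 - 31900}{45066 - 16445} = \frac{14066}{28621}$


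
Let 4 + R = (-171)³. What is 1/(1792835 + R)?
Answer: -1/3207380 ≈ -3.1178e-7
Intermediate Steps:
R = -5000215 (R = -4 + (-171)³ = -4 - 5000211 = -5000215)
1/(1792835 + R) = 1/(1792835 - 5000215) = 1/(-3207380) = -1/3207380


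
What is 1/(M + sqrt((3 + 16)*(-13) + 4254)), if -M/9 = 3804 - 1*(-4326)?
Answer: -73170/5353844893 - sqrt(4007)/5353844893 ≈ -1.3679e-5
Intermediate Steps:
M = -73170 (M = -9*(3804 - 1*(-4326)) = -9*(3804 + 4326) = -9*8130 = -73170)
1/(M + sqrt((3 + 16)*(-13) + 4254)) = 1/(-73170 + sqrt((3 + 16)*(-13) + 4254)) = 1/(-73170 + sqrt(19*(-13) + 4254)) = 1/(-73170 + sqrt(-247 + 4254)) = 1/(-73170 + sqrt(4007))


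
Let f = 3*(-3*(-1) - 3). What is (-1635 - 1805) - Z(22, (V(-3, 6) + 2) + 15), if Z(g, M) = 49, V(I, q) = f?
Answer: -3489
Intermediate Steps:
f = 0 (f = 3*(3 - 3) = 3*0 = 0)
V(I, q) = 0
(-1635 - 1805) - Z(22, (V(-3, 6) + 2) + 15) = (-1635 - 1805) - 1*49 = -3440 - 49 = -3489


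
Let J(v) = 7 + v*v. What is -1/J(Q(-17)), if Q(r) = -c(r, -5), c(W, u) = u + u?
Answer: -1/107 ≈ -0.0093458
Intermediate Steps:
c(W, u) = 2*u
Q(r) = 10 (Q(r) = -2*(-5) = -1*(-10) = 10)
J(v) = 7 + v**2
-1/J(Q(-17)) = -1/(7 + 10**2) = -1/(7 + 100) = -1/107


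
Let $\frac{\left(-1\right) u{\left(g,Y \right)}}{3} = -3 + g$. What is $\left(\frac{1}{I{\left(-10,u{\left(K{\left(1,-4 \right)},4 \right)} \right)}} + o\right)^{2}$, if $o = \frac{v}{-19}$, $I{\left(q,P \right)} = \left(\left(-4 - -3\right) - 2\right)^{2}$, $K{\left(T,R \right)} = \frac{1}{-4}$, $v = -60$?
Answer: $\frac{312481}{29241} \approx 10.686$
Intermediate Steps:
$K{\left(T,R \right)} = - \frac{1}{4}$
$u{\left(g,Y \right)} = 9 - 3 g$ ($u{\left(g,Y \right)} = - 3 \left(-3 + g\right) = 9 - 3 g$)
$I{\left(q,P \right)} = 9$ ($I{\left(q,P \right)} = \left(\left(-4 + 3\right) - 2\right)^{2} = \left(-1 - 2\right)^{2} = \left(-3\right)^{2} = 9$)
$o = \frac{60}{19}$ ($o = - \frac{60}{-19} = \left(-60\right) \left(- \frac{1}{19}\right) = \frac{60}{19} \approx 3.1579$)
$\left(\frac{1}{I{\left(-10,u{\left(K{\left(1,-4 \right)},4 \right)} \right)}} + o\right)^{2} = \left(\frac{1}{9} + \frac{60}{19}\right)^{2} = \left(\frac{559}{171}\right)^{2} = \frac{312481}{29241}$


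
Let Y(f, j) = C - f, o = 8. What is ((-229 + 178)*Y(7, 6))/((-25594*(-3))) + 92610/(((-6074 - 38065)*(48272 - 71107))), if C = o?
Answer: -984285251/1719770171974 ≈ -0.00057233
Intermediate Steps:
C = 8
Y(f, j) = 8 - f
((-229 + 178)*Y(7, 6))/((-25594*(-3))) + 92610/(((-6074 - 38065)*(48272 - 71107))) = ((-229 + 178)*(8 - 1*7))/((-25594*(-3))) + 92610/(((-6074 - 38065)*(48272 - 71107))) = -51*(8 - 7)/76782 + 92610/((-44139*(-22835))) = -51*1*(1/76782) + 92610/1007914065 = -51*1/76782 + 92610*(1/1007914065) = -17/25594 + 6174/67194271 = -984285251/1719770171974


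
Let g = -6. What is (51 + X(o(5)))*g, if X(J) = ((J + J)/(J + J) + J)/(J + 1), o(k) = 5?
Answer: -312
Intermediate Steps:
X(J) = 1 (X(J) = ((2*J)/((2*J)) + J)/(1 + J) = ((2*J)*(1/(2*J)) + J)/(1 + J) = (1 + J)/(1 + J) = 1)
(51 + X(o(5)))*g = (51 + 1)*(-6) = 52*(-6) = -312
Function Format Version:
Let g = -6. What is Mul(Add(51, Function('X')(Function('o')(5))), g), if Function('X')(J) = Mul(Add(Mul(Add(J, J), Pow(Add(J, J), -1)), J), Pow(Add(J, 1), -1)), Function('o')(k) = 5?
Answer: -312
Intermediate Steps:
Function('X')(J) = 1 (Function('X')(J) = Mul(Add(Mul(Mul(2, J), Pow(Mul(2, J), -1)), J), Pow(Add(1, J), -1)) = Mul(Add(Mul(Mul(2, J), Mul(Rational(1, 2), Pow(J, -1))), J), Pow(Add(1, J), -1)) = Mul(Add(1, J), Pow(Add(1, J), -1)) = 1)
Mul(Add(51, Function('X')(Function('o')(5))), g) = Mul(Add(51, 1), -6) = Mul(52, -6) = -312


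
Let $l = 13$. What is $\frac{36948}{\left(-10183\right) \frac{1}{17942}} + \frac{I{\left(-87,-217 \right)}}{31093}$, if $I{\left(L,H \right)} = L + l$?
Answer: $- \frac{1212482582590}{18624707} \approx -65101.0$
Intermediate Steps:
$I{\left(L,H \right)} = 13 + L$ ($I{\left(L,H \right)} = L + 13 = 13 + L$)
$\frac{36948}{\left(-10183\right) \frac{1}{17942}} + \frac{I{\left(-87,-217 \right)}}{31093} = \frac{36948}{\left(-10183\right) \frac{1}{17942}} + \frac{13 - 87}{31093} = \frac{36948}{\left(-10183\right) \frac{1}{17942}} - \frac{74}{31093} = \frac{36948}{- \frac{10183}{17942}} - \frac{74}{31093} = 36948 \left(- \frac{17942}{10183}\right) - \frac{74}{31093} = - \frac{662921016}{10183} - \frac{74}{31093} = - \frac{1212482582590}{18624707}$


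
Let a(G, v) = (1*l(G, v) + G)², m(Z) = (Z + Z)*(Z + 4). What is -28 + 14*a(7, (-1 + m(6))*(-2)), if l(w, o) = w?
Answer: 2716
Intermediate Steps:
m(Z) = 2*Z*(4 + Z) (m(Z) = (2*Z)*(4 + Z) = 2*Z*(4 + Z))
a(G, v) = 4*G² (a(G, v) = (1*G + G)² = (G + G)² = (2*G)² = 4*G²)
-28 + 14*a(7, (-1 + m(6))*(-2)) = -28 + 14*(4*7²) = -28 + 14*(4*49) = -28 + 14*196 = -28 + 2744 = 2716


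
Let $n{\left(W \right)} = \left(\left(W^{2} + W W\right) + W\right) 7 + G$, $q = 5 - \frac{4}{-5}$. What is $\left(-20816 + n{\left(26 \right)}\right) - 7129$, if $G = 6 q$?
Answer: $- \frac{91321}{5} \approx -18264.0$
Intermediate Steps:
$q = \frac{29}{5}$ ($q = 5 - - \frac{4}{5} = 5 + \frac{4}{5} = \frac{29}{5} \approx 5.8$)
$G = \frac{174}{5}$ ($G = 6 \cdot \frac{29}{5} = \frac{174}{5} \approx 34.8$)
$n{\left(W \right)} = \frac{174}{5} + 7 W + 14 W^{2}$ ($n{\left(W \right)} = \left(\left(W^{2} + W W\right) + W\right) 7 + \frac{174}{5} = \left(\left(W^{2} + W^{2}\right) + W\right) 7 + \frac{174}{5} = \left(2 W^{2} + W\right) 7 + \frac{174}{5} = \left(W + 2 W^{2}\right) 7 + \frac{174}{5} = \left(7 W + 14 W^{2}\right) + \frac{174}{5} = \frac{174}{5} + 7 W + 14 W^{2}$)
$\left(-20816 + n{\left(26 \right)}\right) - 7129 = \left(-20816 + \left(\frac{174}{5} + 7 \cdot 26 + 14 \cdot 26^{2}\right)\right) - 7129 = \left(-20816 + \left(\frac{174}{5} + 182 + 14 \cdot 676\right)\right) - 7129 = \left(-20816 + \left(\frac{174}{5} + 182 + 9464\right)\right) - 7129 = \left(-20816 + \frac{48404}{5}\right) - 7129 = - \frac{55676}{5} - 7129 = - \frac{91321}{5}$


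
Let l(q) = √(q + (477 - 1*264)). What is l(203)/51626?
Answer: 2*√26/25813 ≈ 0.00039507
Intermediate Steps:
l(q) = √(213 + q) (l(q) = √(q + (477 - 264)) = √(q + 213) = √(213 + q))
l(203)/51626 = √(213 + 203)/51626 = √416*(1/51626) = (4*√26)*(1/51626) = 2*√26/25813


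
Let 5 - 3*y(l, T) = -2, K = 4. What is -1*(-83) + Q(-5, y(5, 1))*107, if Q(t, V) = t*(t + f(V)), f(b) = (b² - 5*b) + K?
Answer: 35522/9 ≈ 3946.9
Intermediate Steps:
y(l, T) = 7/3 (y(l, T) = 5/3 - ⅓*(-2) = 5/3 + ⅔ = 7/3)
f(b) = 4 + b² - 5*b (f(b) = (b² - 5*b) + 4 = 4 + b² - 5*b)
Q(t, V) = t*(4 + t + V² - 5*V) (Q(t, V) = t*(t + (4 + V² - 5*V)) = t*(4 + t + V² - 5*V))
-1*(-83) + Q(-5, y(5, 1))*107 = -1*(-83) - 5*(4 - 5 + (7/3)² - 5*7/3)*107 = 83 - 5*(4 - 5 + 49/9 - 35/3)*107 = 83 - 5*(-65/9)*107 = 83 + (325/9)*107 = 83 + 34775/9 = 35522/9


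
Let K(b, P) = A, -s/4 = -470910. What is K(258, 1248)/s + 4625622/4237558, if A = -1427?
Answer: 3050791741/2796788280 ≈ 1.0908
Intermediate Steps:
s = 1883640 (s = -4*(-470910) = 1883640)
K(b, P) = -1427
K(258, 1248)/s + 4625622/4237558 = -1427/1883640 + 4625622/4237558 = -1427*1/1883640 + 4625622*(1/4237558) = -1/1320 + 2312811/2118779 = 3050791741/2796788280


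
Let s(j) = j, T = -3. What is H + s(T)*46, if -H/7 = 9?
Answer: -201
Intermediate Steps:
H = -63 (H = -7*9 = -63)
H + s(T)*46 = -63 - 3*46 = -63 - 138 = -201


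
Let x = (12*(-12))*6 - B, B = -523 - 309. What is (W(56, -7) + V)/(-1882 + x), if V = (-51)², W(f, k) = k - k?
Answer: -867/638 ≈ -1.3589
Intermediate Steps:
W(f, k) = 0
B = -832
V = 2601
x = -32 (x = (12*(-12))*6 - 1*(-832) = -144*6 + 832 = -864 + 832 = -32)
(W(56, -7) + V)/(-1882 + x) = (0 + 2601)/(-1882 - 32) = 2601/(-1914) = 2601*(-1/1914) = -867/638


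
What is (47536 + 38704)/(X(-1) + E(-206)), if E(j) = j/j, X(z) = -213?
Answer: -21560/53 ≈ -406.79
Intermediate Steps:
E(j) = 1
(47536 + 38704)/(X(-1) + E(-206)) = (47536 + 38704)/(-213 + 1) = 86240/(-212) = 86240*(-1/212) = -21560/53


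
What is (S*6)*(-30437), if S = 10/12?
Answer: -152185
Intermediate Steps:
S = ⅚ (S = 10*(1/12) = ⅚ ≈ 0.83333)
(S*6)*(-30437) = ((⅚)*6)*(-30437) = 5*(-30437) = -152185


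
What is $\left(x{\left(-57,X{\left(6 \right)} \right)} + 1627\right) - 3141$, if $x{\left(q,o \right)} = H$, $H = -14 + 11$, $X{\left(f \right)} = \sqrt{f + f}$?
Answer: $-1517$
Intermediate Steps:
$X{\left(f \right)} = \sqrt{2} \sqrt{f}$ ($X{\left(f \right)} = \sqrt{2 f} = \sqrt{2} \sqrt{f}$)
$H = -3$
$x{\left(q,o \right)} = -3$
$\left(x{\left(-57,X{\left(6 \right)} \right)} + 1627\right) - 3141 = \left(-3 + 1627\right) - 3141 = 1624 - 3141 = -1517$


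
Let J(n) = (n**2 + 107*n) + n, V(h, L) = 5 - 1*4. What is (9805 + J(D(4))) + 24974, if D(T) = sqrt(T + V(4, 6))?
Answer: 34784 + 108*sqrt(5) ≈ 35026.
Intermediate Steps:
V(h, L) = 1 (V(h, L) = 5 - 4 = 1)
D(T) = sqrt(1 + T) (D(T) = sqrt(T + 1) = sqrt(1 + T))
J(n) = n**2 + 108*n
(9805 + J(D(4))) + 24974 = (9805 + sqrt(1 + 4)*(108 + sqrt(1 + 4))) + 24974 = (9805 + sqrt(5)*(108 + sqrt(5))) + 24974 = 34779 + sqrt(5)*(108 + sqrt(5))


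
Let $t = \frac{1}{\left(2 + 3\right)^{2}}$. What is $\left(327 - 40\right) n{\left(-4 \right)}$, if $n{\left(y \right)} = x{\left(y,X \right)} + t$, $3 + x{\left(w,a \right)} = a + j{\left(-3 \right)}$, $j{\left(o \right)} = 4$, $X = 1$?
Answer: $\frac{14637}{25} \approx 585.48$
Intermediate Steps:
$x{\left(w,a \right)} = 1 + a$ ($x{\left(w,a \right)} = -3 + \left(a + 4\right) = -3 + \left(4 + a\right) = 1 + a$)
$t = \frac{1}{25}$ ($t = \frac{1}{5^{2}} = \frac{1}{25} \approx 0.04$)
$n{\left(y \right)} = \frac{51}{25}$ ($n{\left(y \right)} = \left(1 + 1\right) + \frac{1}{25} = 2 + \frac{1}{25} = \frac{51}{25}$)
$\left(327 - 40\right) n{\left(-4 \right)} = \left(327 - 40\right) \frac{51}{25} = 287 \cdot \frac{51}{25} = \frac{14637}{25}$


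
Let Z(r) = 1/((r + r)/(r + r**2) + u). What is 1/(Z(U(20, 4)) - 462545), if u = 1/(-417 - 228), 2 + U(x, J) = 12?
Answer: -1279/591587960 ≈ -2.1620e-6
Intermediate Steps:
U(x, J) = 10 (U(x, J) = -2 + 12 = 10)
u = -1/645 (u = 1/(-645) = -1/645 ≈ -0.0015504)
Z(r) = 1/(-1/645 + 2*r/(r + r**2)) (Z(r) = 1/((r + r)/(r + r**2) - 1/645) = 1/((2*r)/(r + r**2) - 1/645) = 1/(2*r/(r + r**2) - 1/645) = 1/(-1/645 + 2*r/(r + r**2)))
1/(Z(U(20, 4)) - 462545) = 1/(645*(1 + 10)/(1289 - 1*10) - 462545) = 1/(645*11/(1289 - 10) - 462545) = 1/(645*11/1279 - 462545) = 1/(645*(1/1279)*11 - 462545) = 1/(7095/1279 - 462545) = 1/(-591587960/1279) = -1279/591587960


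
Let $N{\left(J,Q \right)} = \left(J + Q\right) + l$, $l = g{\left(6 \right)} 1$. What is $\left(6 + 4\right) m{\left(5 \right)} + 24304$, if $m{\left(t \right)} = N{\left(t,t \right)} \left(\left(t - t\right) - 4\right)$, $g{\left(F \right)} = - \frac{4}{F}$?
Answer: $\frac{71792}{3} \approx 23931.0$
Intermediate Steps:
$l = - \frac{2}{3}$ ($l = - \frac{4}{6} \cdot 1 = \left(-4\right) \frac{1}{6} \cdot 1 = \left(- \frac{2}{3}\right) 1 = - \frac{2}{3} \approx -0.66667$)
$N{\left(J,Q \right)} = - \frac{2}{3} + J + Q$ ($N{\left(J,Q \right)} = \left(J + Q\right) - \frac{2}{3} = - \frac{2}{3} + J + Q$)
$m{\left(t \right)} = \frac{8}{3} - 8 t$ ($m{\left(t \right)} = \left(- \frac{2}{3} + t + t\right) \left(\left(t - t\right) - 4\right) = \left(- \frac{2}{3} + 2 t\right) \left(0 - 4\right) = \left(- \frac{2}{3} + 2 t\right) \left(-4\right) = \frac{8}{3} - 8 t$)
$\left(6 + 4\right) m{\left(5 \right)} + 24304 = \left(6 + 4\right) \left(\frac{8}{3} - 40\right) + 24304 = 10 \left(\frac{8}{3} - 40\right) + 24304 = 10 \left(- \frac{112}{3}\right) + 24304 = - \frac{1120}{3} + 24304 = \frac{71792}{3}$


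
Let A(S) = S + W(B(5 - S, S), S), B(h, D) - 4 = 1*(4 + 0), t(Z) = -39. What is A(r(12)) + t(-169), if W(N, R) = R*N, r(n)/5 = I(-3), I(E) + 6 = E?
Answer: -444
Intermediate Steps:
I(E) = -6 + E
r(n) = -45 (r(n) = 5*(-6 - 3) = 5*(-9) = -45)
B(h, D) = 8 (B(h, D) = 4 + 1*(4 + 0) = 4 + 1*4 = 4 + 4 = 8)
W(N, R) = N*R
A(S) = 9*S (A(S) = S + 8*S = 9*S)
A(r(12)) + t(-169) = 9*(-45) - 39 = -405 - 39 = -444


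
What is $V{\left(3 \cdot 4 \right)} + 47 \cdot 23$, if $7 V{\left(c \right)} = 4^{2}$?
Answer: $\frac{7583}{7} \approx 1083.3$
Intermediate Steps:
$V{\left(c \right)} = \frac{16}{7}$ ($V{\left(c \right)} = \frac{4^{2}}{7} = \frac{1}{7} \cdot 16 = \frac{16}{7}$)
$V{\left(3 \cdot 4 \right)} + 47 \cdot 23 = \frac{16}{7} + 47 \cdot 23 = \frac{16}{7} + 1081 = \frac{7583}{7}$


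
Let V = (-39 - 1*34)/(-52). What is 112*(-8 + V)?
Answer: -9604/13 ≈ -738.77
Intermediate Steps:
V = 73/52 (V = (-39 - 34)*(-1/52) = -73*(-1/52) = 73/52 ≈ 1.4038)
112*(-8 + V) = 112*(-8 + 73/52) = 112*(-343/52) = -9604/13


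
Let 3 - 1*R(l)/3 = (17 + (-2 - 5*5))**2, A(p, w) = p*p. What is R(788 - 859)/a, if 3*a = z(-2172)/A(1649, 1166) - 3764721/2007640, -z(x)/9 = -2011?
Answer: 1588620418431240/3400232277187 ≈ 467.21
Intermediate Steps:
z(x) = 18099 (z(x) = -9*(-2011) = 18099)
A(p, w) = p**2
a = -3400232277187/5459176695640 (a = (18099/(1649**2) - 3764721/2007640)/3 = (18099/2719201 - 3764721*1/2007640)/3 = (18099*(1/2719201) - 3764721/2007640)/3 = (18099/2719201 - 3764721/2007640)/3 = (1/3)*(-10200696831561/5459176695640) = -3400232277187/5459176695640 ≈ -0.62285)
R(l) = -291 (R(l) = 9 - 3*(17 + (-2 - 5*5))**2 = 9 - 3*(17 + (-2 - 25))**2 = 9 - 3*(17 - 27)**2 = 9 - 3*(-10)**2 = 9 - 3*100 = 9 - 300 = -291)
R(788 - 859)/a = -291/(-3400232277187/5459176695640) = -291*(-5459176695640/3400232277187) = 1588620418431240/3400232277187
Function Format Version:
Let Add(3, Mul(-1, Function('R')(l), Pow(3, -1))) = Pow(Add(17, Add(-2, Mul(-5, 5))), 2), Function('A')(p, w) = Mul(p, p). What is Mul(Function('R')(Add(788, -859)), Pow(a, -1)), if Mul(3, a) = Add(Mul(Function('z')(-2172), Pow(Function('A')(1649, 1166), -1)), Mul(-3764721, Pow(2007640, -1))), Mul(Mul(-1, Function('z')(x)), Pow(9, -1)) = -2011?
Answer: Rational(1588620418431240, 3400232277187) ≈ 467.21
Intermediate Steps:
Function('z')(x) = 18099 (Function('z')(x) = Mul(-9, -2011) = 18099)
Function('A')(p, w) = Pow(p, 2)
a = Rational(-3400232277187, 5459176695640) (a = Mul(Rational(1, 3), Add(Mul(18099, Pow(Pow(1649, 2), -1)), Mul(-3764721, Pow(2007640, -1)))) = Mul(Rational(1, 3), Add(Mul(18099, Pow(2719201, -1)), Mul(-3764721, Rational(1, 2007640)))) = Mul(Rational(1, 3), Add(Mul(18099, Rational(1, 2719201)), Rational(-3764721, 2007640))) = Mul(Rational(1, 3), Add(Rational(18099, 2719201), Rational(-3764721, 2007640))) = Mul(Rational(1, 3), Rational(-10200696831561, 5459176695640)) = Rational(-3400232277187, 5459176695640) ≈ -0.62285)
Function('R')(l) = -291 (Function('R')(l) = Add(9, Mul(-3, Pow(Add(17, Add(-2, Mul(-5, 5))), 2))) = Add(9, Mul(-3, Pow(Add(17, Add(-2, -25)), 2))) = Add(9, Mul(-3, Pow(Add(17, -27), 2))) = Add(9, Mul(-3, Pow(-10, 2))) = Add(9, Mul(-3, 100)) = Add(9, -300) = -291)
Mul(Function('R')(Add(788, -859)), Pow(a, -1)) = Mul(-291, Pow(Rational(-3400232277187, 5459176695640), -1)) = Mul(-291, Rational(-5459176695640, 3400232277187)) = Rational(1588620418431240, 3400232277187)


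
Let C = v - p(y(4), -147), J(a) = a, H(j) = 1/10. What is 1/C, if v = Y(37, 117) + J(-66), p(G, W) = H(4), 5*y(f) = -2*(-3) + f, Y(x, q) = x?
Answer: -10/291 ≈ -0.034364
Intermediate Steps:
H(j) = ⅒
y(f) = 6/5 + f/5 (y(f) = (-2*(-3) + f)/5 = (6 + f)/5 = 6/5 + f/5)
p(G, W) = ⅒
v = -29 (v = 37 - 66 = -29)
C = -291/10 (C = -29 - 1*⅒ = -29 - ⅒ = -291/10 ≈ -29.100)
1/C = 1/(-291/10) = -10/291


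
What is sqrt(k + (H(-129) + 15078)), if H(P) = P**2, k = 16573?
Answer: 2*sqrt(12073) ≈ 219.75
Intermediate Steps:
sqrt(k + (H(-129) + 15078)) = sqrt(16573 + ((-129)**2 + 15078)) = sqrt(16573 + (16641 + 15078)) = sqrt(16573 + 31719) = sqrt(48292) = 2*sqrt(12073)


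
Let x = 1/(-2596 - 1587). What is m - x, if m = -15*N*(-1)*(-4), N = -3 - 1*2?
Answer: 1254901/4183 ≈ 300.00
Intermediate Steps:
N = -5 (N = -3 - 2 = -5)
m = 300 (m = -(-75)*(-1)*(-4) = -15*5*(-4) = -75*(-4) = 300)
x = -1/4183 (x = 1/(-4183) = -1/4183 ≈ -0.00023906)
m - x = 300 - 1*(-1/4183) = 300 + 1/4183 = 1254901/4183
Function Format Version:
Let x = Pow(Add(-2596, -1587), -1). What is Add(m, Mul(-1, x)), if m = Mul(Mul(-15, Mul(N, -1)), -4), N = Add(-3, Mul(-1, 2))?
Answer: Rational(1254901, 4183) ≈ 300.00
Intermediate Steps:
N = -5 (N = Add(-3, -2) = -5)
m = 300 (m = Mul(Mul(-15, Mul(-5, -1)), -4) = Mul(Mul(-15, 5), -4) = Mul(-75, -4) = 300)
x = Rational(-1, 4183) (x = Pow(-4183, -1) = Rational(-1, 4183) ≈ -0.00023906)
Add(m, Mul(-1, x)) = Add(300, Mul(-1, Rational(-1, 4183))) = Add(300, Rational(1, 4183)) = Rational(1254901, 4183)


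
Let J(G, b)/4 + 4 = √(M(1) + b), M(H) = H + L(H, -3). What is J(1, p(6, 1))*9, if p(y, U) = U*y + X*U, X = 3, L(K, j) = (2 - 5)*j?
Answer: -144 + 36*√19 ≈ 12.920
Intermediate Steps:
L(K, j) = -3*j
p(y, U) = 3*U + U*y (p(y, U) = U*y + 3*U = 3*U + U*y)
M(H) = 9 + H (M(H) = H - 3*(-3) = H + 9 = 9 + H)
J(G, b) = -16 + 4*√(10 + b) (J(G, b) = -16 + 4*√((9 + 1) + b) = -16 + 4*√(10 + b))
J(1, p(6, 1))*9 = (-16 + 4*√(10 + 1*(3 + 6)))*9 = (-16 + 4*√(10 + 1*9))*9 = (-16 + 4*√(10 + 9))*9 = (-16 + 4*√19)*9 = -144 + 36*√19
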